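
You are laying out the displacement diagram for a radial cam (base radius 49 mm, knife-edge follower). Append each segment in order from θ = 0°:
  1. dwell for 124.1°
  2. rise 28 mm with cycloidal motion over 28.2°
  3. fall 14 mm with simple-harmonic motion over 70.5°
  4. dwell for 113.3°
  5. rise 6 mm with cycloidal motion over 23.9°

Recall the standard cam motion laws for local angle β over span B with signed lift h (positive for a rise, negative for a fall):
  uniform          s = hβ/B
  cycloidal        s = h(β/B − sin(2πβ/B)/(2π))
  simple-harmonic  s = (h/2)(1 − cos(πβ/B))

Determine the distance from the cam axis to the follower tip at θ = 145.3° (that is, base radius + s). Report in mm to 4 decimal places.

seg 1 [0°–124.1°] dwell: s stays 0.0000
seg 2 [124.1°–152.3°] cycloidal, h=28: θ=145.3° here. β=21.2, B=28.2. 28·(0.7518 − sin(2π·0.7518)/(2π)) = 25.5057 → s = 25.5057
radial distance = base radius + s = 49 + 25.5057 = 74.5057

74.5057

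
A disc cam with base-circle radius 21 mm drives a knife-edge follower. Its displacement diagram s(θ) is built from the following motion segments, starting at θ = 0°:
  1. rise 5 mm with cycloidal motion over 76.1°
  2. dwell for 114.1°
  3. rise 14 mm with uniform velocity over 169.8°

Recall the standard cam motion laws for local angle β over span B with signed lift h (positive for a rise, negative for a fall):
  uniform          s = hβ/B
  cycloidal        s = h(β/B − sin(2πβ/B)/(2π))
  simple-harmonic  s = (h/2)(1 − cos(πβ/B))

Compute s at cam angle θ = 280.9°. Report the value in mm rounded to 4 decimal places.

seg 1 [0°–76.1°] cycloidal, h=5: full span → s += 5 → s = 5.0000
seg 2 [76.1°–190.2°] dwell: s stays 5.0000
seg 3 [190.2°–360°] uniform, h=14: θ=280.9° here. β=90.7, B=169.8. 14·90.7/169.8 = 7.4782 → s = 12.4782

12.4782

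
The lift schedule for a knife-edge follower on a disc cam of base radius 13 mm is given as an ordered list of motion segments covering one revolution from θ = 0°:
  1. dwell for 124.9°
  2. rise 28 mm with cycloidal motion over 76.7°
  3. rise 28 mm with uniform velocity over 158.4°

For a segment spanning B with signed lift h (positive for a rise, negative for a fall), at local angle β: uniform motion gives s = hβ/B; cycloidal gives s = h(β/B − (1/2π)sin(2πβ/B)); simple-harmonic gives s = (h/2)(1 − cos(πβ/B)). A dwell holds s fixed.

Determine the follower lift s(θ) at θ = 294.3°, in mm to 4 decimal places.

seg 1 [0°–124.9°] dwell: s stays 0.0000
seg 2 [124.9°–201.6°] cycloidal, h=28: full span → s += 28 → s = 28.0000
seg 3 [201.6°–360°] uniform, h=28: θ=294.3° here. β=92.7, B=158.4. 28·92.7/158.4 = 16.3864 → s = 44.3864

44.3864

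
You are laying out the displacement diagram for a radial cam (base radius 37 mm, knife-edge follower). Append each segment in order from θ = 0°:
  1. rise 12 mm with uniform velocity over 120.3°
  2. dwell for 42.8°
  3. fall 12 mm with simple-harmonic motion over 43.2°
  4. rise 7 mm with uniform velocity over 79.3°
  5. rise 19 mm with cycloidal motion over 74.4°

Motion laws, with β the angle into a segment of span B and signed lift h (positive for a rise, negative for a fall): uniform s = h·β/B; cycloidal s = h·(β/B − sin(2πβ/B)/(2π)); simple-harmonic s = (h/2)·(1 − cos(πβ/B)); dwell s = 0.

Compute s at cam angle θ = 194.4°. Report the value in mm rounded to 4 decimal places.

seg 1 [0°–120.3°] uniform, h=12: full span → s += 12 → s = 12.0000
seg 2 [120.3°–163.1°] dwell: s stays 12.0000
seg 3 [163.1°–206.3°] simple-harmonic, h=-12: θ=194.4° here. β=31.3, B=43.2. -12/2·(1 − cos(π·0.7245)) = -9.8900 → s = 2.1100

2.1100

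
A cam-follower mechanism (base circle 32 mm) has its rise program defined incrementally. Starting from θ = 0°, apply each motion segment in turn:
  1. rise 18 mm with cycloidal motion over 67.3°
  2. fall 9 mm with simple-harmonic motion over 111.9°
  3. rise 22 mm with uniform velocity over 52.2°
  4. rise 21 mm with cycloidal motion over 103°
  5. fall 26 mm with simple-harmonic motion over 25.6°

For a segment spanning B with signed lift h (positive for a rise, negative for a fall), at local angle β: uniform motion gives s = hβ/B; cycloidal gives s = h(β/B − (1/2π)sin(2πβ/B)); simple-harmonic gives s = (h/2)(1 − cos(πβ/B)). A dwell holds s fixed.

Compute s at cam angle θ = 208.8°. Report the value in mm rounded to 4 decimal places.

seg 1 [0°–67.3°] cycloidal, h=18: full span → s += 18 → s = 18.0000
seg 2 [67.3°–179.2°] simple-harmonic, h=-9: full span → s += -9 → s = 9.0000
seg 3 [179.2°–231.4°] uniform, h=22: θ=208.8° here. β=29.6, B=52.2. 22·29.6/52.2 = 12.4751 → s = 21.4751

21.4751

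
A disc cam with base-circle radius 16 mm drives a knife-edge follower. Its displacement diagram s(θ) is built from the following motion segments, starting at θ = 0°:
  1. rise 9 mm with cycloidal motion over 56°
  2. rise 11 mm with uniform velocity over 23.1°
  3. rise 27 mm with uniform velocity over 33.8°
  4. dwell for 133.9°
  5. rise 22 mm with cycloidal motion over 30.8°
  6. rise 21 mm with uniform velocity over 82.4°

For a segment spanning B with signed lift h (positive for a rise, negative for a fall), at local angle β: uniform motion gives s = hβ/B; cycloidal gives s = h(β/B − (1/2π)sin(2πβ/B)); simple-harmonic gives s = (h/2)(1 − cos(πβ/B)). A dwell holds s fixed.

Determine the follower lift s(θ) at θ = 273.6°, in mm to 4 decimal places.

seg 1 [0°–56°] cycloidal, h=9: full span → s += 9 → s = 9.0000
seg 2 [56°–79.1°] uniform, h=11: full span → s += 11 → s = 20.0000
seg 3 [79.1°–112.9°] uniform, h=27: full span → s += 27 → s = 47.0000
seg 4 [112.9°–246.8°] dwell: s stays 47.0000
seg 5 [246.8°–277.6°] cycloidal, h=22: θ=273.6° here. β=26.8, B=30.8. 22·(0.8701 − sin(2π·0.8701)/(2π)) = 21.6933 → s = 68.6933

68.6933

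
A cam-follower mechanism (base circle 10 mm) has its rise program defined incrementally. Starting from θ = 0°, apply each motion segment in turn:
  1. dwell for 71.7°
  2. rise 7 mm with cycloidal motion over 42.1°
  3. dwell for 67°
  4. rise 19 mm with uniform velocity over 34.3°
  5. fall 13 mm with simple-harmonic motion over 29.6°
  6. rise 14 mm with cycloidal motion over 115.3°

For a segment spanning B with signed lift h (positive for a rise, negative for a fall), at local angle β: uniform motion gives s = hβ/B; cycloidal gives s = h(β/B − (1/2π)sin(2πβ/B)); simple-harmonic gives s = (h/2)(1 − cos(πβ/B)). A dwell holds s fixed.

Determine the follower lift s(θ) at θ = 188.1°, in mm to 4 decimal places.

seg 1 [0°–71.7°] dwell: s stays 0.0000
seg 2 [71.7°–113.8°] cycloidal, h=7: full span → s += 7 → s = 7.0000
seg 3 [113.8°–180.8°] dwell: s stays 7.0000
seg 4 [180.8°–215.1°] uniform, h=19: θ=188.1° here. β=7.3, B=34.3. 19·7.3/34.3 = 4.0437 → s = 11.0437

11.0437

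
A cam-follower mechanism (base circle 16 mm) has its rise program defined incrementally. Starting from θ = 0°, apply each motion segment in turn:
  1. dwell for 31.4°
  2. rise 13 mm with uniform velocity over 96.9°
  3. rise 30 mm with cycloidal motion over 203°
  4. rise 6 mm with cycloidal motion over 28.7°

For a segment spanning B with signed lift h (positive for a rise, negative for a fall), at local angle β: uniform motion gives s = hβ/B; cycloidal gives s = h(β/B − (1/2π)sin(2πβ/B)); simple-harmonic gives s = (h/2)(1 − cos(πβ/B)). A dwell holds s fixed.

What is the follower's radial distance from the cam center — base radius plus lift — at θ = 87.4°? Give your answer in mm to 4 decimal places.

seg 1 [0°–31.4°] dwell: s stays 0.0000
seg 2 [31.4°–128.3°] uniform, h=13: θ=87.4° here. β=56, B=96.9. 13·56/96.9 = 7.5129 → s = 7.5129
radial distance = base radius + s = 16 + 7.5129 = 23.5129

23.5129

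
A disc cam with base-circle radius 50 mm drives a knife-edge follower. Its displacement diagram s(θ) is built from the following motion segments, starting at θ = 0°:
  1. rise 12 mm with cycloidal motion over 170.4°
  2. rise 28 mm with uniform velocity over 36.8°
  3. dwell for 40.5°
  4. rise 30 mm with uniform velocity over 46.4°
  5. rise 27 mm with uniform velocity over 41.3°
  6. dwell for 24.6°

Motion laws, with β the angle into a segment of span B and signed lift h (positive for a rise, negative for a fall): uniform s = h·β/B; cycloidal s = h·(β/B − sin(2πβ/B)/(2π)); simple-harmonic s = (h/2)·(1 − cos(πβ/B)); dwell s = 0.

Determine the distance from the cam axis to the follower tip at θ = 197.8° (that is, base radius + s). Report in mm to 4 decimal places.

seg 1 [0°–170.4°] cycloidal, h=12: full span → s += 12 → s = 12.0000
seg 2 [170.4°–207.2°] uniform, h=28: θ=197.8° here. β=27.4, B=36.8. 28·27.4/36.8 = 20.8478 → s = 32.8478
radial distance = base radius + s = 50 + 32.8478 = 82.8478

82.8478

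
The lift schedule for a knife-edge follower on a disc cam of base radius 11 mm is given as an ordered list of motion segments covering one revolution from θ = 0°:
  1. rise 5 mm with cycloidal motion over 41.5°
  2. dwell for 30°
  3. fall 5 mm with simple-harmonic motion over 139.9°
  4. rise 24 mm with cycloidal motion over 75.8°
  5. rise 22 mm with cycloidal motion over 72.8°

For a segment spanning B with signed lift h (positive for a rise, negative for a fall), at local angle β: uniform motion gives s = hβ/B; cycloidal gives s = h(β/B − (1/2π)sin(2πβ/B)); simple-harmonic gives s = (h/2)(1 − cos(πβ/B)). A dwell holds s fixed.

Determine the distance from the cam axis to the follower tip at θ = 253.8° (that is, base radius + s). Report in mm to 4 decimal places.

seg 1 [0°–41.5°] cycloidal, h=5: full span → s += 5 → s = 5.0000
seg 2 [41.5°–71.5°] dwell: s stays 5.0000
seg 3 [71.5°–211.4°] simple-harmonic, h=-5: full span → s += -5 → s = 0.0000
seg 4 [211.4°–287.2°] cycloidal, h=24: θ=253.8° here. β=42.4, B=75.8. 24·(0.5594 − sin(2π·0.5594)/(2π)) = 14.8168 → s = 14.8168
radial distance = base radius + s = 11 + 14.8168 = 25.8168

25.8168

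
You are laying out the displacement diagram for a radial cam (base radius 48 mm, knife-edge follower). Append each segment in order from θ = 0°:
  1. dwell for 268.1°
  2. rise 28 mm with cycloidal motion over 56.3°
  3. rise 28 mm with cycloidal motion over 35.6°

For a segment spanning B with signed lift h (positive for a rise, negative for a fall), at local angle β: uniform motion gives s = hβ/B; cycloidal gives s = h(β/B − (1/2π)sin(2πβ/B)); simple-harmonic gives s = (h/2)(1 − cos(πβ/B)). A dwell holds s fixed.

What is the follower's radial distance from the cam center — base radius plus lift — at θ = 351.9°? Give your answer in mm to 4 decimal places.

seg 1 [0°–268.1°] dwell: s stays 0.0000
seg 2 [268.1°–324.4°] cycloidal, h=28: full span → s += 28 → s = 28.0000
seg 3 [324.4°–360°] cycloidal, h=28: θ=351.9° here. β=27.5, B=35.6. 28·(0.7725 − sin(2π·0.7725)/(2π)) = 26.0412 → s = 54.0412
radial distance = base radius + s = 48 + 54.0412 = 102.0412

102.0412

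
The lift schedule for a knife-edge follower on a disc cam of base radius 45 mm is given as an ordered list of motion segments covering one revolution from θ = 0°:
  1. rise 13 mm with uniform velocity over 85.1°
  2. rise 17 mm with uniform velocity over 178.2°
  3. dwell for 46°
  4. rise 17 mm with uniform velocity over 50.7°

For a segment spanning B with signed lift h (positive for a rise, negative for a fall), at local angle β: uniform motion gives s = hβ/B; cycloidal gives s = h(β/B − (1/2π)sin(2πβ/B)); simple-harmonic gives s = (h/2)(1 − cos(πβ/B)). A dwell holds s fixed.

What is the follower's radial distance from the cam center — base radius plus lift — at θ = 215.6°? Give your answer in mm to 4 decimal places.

seg 1 [0°–85.1°] uniform, h=13: full span → s += 13 → s = 13.0000
seg 2 [85.1°–263.3°] uniform, h=17: θ=215.6° here. β=130.5, B=178.2. 17·130.5/178.2 = 12.4495 → s = 25.4495
radial distance = base radius + s = 45 + 25.4495 = 70.4495

70.4495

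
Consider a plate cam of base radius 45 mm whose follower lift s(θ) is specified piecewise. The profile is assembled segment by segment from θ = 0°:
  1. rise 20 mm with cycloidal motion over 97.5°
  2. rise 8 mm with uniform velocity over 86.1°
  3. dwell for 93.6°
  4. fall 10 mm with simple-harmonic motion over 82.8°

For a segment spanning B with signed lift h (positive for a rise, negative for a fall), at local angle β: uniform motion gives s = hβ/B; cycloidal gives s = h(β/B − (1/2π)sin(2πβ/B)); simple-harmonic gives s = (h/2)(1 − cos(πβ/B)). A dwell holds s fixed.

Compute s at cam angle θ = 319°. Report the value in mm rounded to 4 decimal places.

seg 1 [0°–97.5°] cycloidal, h=20: full span → s += 20 → s = 20.0000
seg 2 [97.5°–183.6°] uniform, h=8: full span → s += 8 → s = 28.0000
seg 3 [183.6°–277.2°] dwell: s stays 28.0000
seg 4 [277.2°–360°] simple-harmonic, h=-10: θ=319° here. β=41.8, B=82.8. -10/2·(1 − cos(π·0.5048)) = -5.0759 → s = 22.9241

22.9241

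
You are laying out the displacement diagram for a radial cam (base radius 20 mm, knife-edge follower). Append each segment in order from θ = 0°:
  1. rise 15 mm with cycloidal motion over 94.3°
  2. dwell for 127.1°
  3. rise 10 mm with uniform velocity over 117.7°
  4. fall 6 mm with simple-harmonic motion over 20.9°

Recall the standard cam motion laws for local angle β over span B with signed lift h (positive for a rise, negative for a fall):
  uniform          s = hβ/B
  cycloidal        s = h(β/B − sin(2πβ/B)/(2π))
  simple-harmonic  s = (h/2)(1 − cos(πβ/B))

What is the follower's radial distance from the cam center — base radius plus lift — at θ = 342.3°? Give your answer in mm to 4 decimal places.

seg 1 [0°–94.3°] cycloidal, h=15: full span → s += 15 → s = 15.0000
seg 2 [94.3°–221.4°] dwell: s stays 15.0000
seg 3 [221.4°–339.1°] uniform, h=10: full span → s += 10 → s = 25.0000
seg 4 [339.1°–360°] simple-harmonic, h=-6: θ=342.3° here. β=3.2, B=20.9. -6/2·(1 − cos(π·0.1531)) = -0.3404 → s = 24.6596
radial distance = base radius + s = 20 + 24.6596 = 44.6596

44.6596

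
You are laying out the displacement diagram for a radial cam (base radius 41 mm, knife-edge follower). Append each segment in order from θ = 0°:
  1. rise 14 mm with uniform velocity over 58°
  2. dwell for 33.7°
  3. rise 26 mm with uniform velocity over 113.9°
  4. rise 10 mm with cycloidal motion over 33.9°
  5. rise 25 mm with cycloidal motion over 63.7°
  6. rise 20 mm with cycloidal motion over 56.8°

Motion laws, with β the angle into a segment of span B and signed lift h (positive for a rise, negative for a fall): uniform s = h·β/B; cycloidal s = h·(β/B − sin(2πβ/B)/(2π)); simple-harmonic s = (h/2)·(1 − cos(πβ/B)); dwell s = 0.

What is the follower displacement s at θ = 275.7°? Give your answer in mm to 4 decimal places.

seg 1 [0°–58°] uniform, h=14: full span → s += 14 → s = 14.0000
seg 2 [58°–91.7°] dwell: s stays 14.0000
seg 3 [91.7°–205.6°] uniform, h=26: full span → s += 26 → s = 40.0000
seg 4 [205.6°–239.5°] cycloidal, h=10: full span → s += 10 → s = 50.0000
seg 5 [239.5°–303.2°] cycloidal, h=25: θ=275.7° here. β=36.2, B=63.7. 25·(0.5683 − sin(2π·0.5683)/(2π)) = 15.8625 → s = 65.8625

65.8625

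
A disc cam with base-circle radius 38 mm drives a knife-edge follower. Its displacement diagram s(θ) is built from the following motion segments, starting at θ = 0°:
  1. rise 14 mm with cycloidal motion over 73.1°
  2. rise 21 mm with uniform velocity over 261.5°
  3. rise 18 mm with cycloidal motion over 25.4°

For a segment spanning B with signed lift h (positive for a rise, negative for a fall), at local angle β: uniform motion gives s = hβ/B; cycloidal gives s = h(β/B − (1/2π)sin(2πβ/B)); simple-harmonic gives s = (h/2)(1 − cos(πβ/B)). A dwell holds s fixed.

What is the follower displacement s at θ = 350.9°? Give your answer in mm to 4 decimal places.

seg 1 [0°–73.1°] cycloidal, h=14: full span → s += 14 → s = 14.0000
seg 2 [73.1°–334.6°] uniform, h=21: full span → s += 21 → s = 35.0000
seg 3 [334.6°–360°] cycloidal, h=18: θ=350.9° here. β=16.3, B=25.4. 18·(0.6417 − sin(2π·0.6417)/(2π)) = 13.7783 → s = 48.7783

48.7783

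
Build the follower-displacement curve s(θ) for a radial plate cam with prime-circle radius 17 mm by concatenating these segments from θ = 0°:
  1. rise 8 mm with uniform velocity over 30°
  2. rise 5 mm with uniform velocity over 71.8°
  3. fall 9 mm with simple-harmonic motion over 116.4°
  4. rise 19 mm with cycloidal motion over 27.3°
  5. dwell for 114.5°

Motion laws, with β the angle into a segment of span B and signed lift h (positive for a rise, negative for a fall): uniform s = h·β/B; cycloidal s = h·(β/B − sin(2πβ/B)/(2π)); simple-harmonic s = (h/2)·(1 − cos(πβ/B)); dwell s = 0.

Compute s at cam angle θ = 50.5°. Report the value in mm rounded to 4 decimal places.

seg 1 [0°–30°] uniform, h=8: full span → s += 8 → s = 8.0000
seg 2 [30°–101.8°] uniform, h=5: θ=50.5° here. β=20.5, B=71.8. 5·20.5/71.8 = 1.4276 → s = 9.4276

9.4276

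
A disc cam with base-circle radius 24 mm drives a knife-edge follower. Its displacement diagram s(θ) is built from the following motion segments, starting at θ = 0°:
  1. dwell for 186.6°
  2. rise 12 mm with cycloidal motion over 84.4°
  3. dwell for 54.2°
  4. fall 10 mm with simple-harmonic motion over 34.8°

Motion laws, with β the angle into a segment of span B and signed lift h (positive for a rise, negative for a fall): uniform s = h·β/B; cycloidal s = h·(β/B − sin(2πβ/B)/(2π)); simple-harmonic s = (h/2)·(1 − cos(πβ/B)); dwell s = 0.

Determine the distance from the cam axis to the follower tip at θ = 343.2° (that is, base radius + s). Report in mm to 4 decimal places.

seg 1 [0°–186.6°] dwell: s stays 0.0000
seg 2 [186.6°–271°] cycloidal, h=12: full span → s += 12 → s = 12.0000
seg 3 [271°–325.2°] dwell: s stays 12.0000
seg 4 [325.2°–360°] simple-harmonic, h=-10: θ=343.2° here. β=18, B=34.8. -10/2·(1 − cos(π·0.5172)) = -5.2707 → s = 6.7293
radial distance = base radius + s = 24 + 6.7293 = 30.7293

30.7293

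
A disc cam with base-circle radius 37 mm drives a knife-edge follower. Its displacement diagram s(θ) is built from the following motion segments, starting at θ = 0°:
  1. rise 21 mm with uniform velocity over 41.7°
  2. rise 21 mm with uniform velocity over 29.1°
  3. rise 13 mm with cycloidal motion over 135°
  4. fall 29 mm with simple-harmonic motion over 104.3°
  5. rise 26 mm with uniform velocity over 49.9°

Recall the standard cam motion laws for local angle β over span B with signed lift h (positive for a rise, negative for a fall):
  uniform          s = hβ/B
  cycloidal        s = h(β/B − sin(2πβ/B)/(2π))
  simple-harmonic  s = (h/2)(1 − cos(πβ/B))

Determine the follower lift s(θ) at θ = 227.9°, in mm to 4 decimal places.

seg 1 [0°–41.7°] uniform, h=21: full span → s += 21 → s = 21.0000
seg 2 [41.7°–70.8°] uniform, h=21: full span → s += 21 → s = 42.0000
seg 3 [70.8°–205.8°] cycloidal, h=13: full span → s += 13 → s = 55.0000
seg 4 [205.8°–310.1°] simple-harmonic, h=-29: θ=227.9° here. β=22.1, B=104.3. -29/2·(1 − cos(π·0.2119)) = -3.0957 → s = 51.9043

51.9043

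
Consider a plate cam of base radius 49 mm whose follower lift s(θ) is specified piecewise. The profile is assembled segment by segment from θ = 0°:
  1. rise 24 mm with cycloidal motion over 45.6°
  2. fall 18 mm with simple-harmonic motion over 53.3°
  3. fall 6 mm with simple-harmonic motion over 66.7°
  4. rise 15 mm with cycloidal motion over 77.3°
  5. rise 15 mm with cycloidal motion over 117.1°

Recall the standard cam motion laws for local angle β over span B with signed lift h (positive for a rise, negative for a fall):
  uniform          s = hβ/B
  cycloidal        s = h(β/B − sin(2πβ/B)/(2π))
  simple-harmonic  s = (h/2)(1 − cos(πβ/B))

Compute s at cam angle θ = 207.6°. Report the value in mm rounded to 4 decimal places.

seg 1 [0°–45.6°] cycloidal, h=24: full span → s += 24 → s = 24.0000
seg 2 [45.6°–98.9°] simple-harmonic, h=-18: full span → s += -18 → s = 6.0000
seg 3 [98.9°–165.6°] simple-harmonic, h=-6: full span → s += -6 → s = 0.0000
seg 4 [165.6°–242.9°] cycloidal, h=15: θ=207.6° here. β=42, B=77.3. 15·(0.5433 − sin(2π·0.5433)/(2π)) = 8.7921 → s = 8.7921

8.7921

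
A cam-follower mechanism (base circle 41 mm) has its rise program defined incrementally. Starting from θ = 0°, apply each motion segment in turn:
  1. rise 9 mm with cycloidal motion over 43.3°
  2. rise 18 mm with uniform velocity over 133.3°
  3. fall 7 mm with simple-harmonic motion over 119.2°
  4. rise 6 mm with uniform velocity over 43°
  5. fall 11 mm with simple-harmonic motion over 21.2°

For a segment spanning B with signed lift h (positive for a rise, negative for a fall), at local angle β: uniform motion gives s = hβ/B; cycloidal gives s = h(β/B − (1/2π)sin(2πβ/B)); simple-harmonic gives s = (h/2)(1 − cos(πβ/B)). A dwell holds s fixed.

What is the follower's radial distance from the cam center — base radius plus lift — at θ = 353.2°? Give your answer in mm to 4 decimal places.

seg 1 [0°–43.3°] cycloidal, h=9: full span → s += 9 → s = 9.0000
seg 2 [43.3°–176.6°] uniform, h=18: full span → s += 18 → s = 27.0000
seg 3 [176.6°–295.8°] simple-harmonic, h=-7: full span → s += -7 → s = 20.0000
seg 4 [295.8°–338.8°] uniform, h=6: full span → s += 6 → s = 26.0000
seg 5 [338.8°–360°] simple-harmonic, h=-11: θ=353.2° here. β=14.4, B=21.2. -11/2·(1 − cos(π·0.6792)) = -8.4360 → s = 17.5640
radial distance = base radius + s = 41 + 17.5640 = 58.5640

58.5640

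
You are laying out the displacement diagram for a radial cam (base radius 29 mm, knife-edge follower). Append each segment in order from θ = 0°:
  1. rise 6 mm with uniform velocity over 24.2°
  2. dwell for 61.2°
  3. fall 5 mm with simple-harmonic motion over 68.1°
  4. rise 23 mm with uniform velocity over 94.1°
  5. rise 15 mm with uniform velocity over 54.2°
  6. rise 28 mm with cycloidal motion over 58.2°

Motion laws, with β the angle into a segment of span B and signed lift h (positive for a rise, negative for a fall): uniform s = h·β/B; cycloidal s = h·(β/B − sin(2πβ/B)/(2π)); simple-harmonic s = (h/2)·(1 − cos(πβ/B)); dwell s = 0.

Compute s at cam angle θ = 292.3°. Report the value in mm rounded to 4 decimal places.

seg 1 [0°–24.2°] uniform, h=6: full span → s += 6 → s = 6.0000
seg 2 [24.2°–85.4°] dwell: s stays 6.0000
seg 3 [85.4°–153.5°] simple-harmonic, h=-5: full span → s += -5 → s = 1.0000
seg 4 [153.5°–247.6°] uniform, h=23: full span → s += 23 → s = 24.0000
seg 5 [247.6°–301.8°] uniform, h=15: θ=292.3° here. β=44.7, B=54.2. 15·44.7/54.2 = 12.3708 → s = 36.3708

36.3708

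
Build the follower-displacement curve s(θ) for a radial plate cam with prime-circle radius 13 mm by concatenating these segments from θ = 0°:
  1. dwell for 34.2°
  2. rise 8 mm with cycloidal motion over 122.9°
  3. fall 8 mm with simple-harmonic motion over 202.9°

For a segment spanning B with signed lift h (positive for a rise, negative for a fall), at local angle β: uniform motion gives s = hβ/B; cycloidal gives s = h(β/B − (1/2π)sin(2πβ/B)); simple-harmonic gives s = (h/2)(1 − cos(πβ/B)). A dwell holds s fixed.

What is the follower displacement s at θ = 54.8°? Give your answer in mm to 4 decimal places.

seg 1 [0°–34.2°] dwell: s stays 0.0000
seg 2 [34.2°–157.1°] cycloidal, h=8: θ=54.8° here. β=20.6, B=122.9. 8·(0.1676 − sin(2π·0.1676)/(2π)) = 0.2345 → s = 0.2345

0.2345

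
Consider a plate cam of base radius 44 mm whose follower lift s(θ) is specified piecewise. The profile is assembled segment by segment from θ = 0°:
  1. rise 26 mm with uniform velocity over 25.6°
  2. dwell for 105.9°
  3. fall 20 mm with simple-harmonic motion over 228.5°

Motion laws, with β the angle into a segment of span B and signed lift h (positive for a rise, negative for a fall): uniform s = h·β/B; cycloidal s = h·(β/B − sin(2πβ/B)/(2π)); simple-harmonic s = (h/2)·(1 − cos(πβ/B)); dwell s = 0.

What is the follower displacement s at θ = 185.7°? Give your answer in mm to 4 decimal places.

seg 1 [0°–25.6°] uniform, h=26: full span → s += 26 → s = 26.0000
seg 2 [25.6°–131.5°] dwell: s stays 26.0000
seg 3 [131.5°–360°] simple-harmonic, h=-20: θ=185.7° here. β=54.2, B=228.5. -20/2·(1 − cos(π·0.2372)) = -2.6504 → s = 23.3496

23.3496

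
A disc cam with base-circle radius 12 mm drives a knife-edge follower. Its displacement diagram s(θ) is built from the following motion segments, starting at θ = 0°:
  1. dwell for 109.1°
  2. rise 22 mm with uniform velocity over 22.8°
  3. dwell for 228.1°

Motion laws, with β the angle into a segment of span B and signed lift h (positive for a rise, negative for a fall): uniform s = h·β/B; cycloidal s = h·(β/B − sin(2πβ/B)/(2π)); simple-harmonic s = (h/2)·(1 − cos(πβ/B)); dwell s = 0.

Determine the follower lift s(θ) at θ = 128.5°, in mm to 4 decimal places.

seg 1 [0°–109.1°] dwell: s stays 0.0000
seg 2 [109.1°–131.9°] uniform, h=22: θ=128.5° here. β=19.4, B=22.8. 22·19.4/22.8 = 18.7193 → s = 18.7193

18.7193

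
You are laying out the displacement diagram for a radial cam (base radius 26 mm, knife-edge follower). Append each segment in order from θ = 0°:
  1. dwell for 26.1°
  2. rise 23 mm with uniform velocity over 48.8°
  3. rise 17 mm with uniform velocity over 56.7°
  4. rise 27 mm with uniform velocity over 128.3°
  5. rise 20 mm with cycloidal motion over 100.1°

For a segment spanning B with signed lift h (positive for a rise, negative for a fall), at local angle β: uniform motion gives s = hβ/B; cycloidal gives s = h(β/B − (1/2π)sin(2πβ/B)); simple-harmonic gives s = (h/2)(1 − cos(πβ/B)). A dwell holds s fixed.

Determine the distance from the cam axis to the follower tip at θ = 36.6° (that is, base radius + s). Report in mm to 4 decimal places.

seg 1 [0°–26.1°] dwell: s stays 0.0000
seg 2 [26.1°–74.9°] uniform, h=23: θ=36.6° here. β=10.5, B=48.8. 23·10.5/48.8 = 4.9488 → s = 4.9488
radial distance = base radius + s = 26 + 4.9488 = 30.9488

30.9488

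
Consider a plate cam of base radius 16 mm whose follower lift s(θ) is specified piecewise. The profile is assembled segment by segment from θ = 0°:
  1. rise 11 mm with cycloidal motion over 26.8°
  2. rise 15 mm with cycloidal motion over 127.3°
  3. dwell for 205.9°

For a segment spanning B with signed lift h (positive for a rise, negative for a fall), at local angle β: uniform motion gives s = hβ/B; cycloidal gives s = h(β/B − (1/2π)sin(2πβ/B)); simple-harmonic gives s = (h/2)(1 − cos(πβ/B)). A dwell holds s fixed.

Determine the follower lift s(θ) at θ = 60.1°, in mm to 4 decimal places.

seg 1 [0°–26.8°] cycloidal, h=11: full span → s += 11 → s = 11.0000
seg 2 [26.8°–154.1°] cycloidal, h=15: θ=60.1° here. β=33.3, B=127.3. 15·(0.2616 − sin(2π·0.2616)/(2π)) = 1.5428 → s = 12.5428

12.5428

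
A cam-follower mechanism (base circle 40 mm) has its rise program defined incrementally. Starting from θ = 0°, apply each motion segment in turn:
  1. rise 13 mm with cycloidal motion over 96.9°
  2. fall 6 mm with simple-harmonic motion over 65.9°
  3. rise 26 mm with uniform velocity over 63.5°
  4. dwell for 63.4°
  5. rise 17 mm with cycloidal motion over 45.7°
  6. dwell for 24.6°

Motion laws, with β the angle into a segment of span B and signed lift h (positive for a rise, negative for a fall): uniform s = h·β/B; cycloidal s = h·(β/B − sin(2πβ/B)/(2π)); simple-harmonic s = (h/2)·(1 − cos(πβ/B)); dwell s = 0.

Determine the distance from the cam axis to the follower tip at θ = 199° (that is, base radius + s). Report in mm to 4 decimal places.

seg 1 [0°–96.9°] cycloidal, h=13: full span → s += 13 → s = 13.0000
seg 2 [96.9°–162.8°] simple-harmonic, h=-6: full span → s += -6 → s = 7.0000
seg 3 [162.8°–226.3°] uniform, h=26: θ=199° here. β=36.2, B=63.5. 26·36.2/63.5 = 14.8220 → s = 21.8220
radial distance = base radius + s = 40 + 21.8220 = 61.8220

61.8220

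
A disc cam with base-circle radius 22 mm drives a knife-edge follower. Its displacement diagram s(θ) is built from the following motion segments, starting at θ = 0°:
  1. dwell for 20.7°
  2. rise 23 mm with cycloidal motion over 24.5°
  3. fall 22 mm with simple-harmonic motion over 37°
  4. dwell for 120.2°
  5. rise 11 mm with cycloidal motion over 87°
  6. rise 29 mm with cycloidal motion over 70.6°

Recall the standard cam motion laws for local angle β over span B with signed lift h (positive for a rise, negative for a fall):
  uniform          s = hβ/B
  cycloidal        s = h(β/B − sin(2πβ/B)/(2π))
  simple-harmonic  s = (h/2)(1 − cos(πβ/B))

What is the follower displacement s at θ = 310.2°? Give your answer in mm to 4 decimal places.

seg 1 [0°–20.7°] dwell: s stays 0.0000
seg 2 [20.7°–45.2°] cycloidal, h=23: full span → s += 23 → s = 23.0000
seg 3 [45.2°–82.2°] simple-harmonic, h=-22: full span → s += -22 → s = 1.0000
seg 4 [82.2°–202.4°] dwell: s stays 1.0000
seg 5 [202.4°–289.4°] cycloidal, h=11: full span → s += 11 → s = 12.0000
seg 6 [289.4°–360°] cycloidal, h=29: θ=310.2° here. β=20.8, B=70.6. 29·(0.2946 − sin(2π·0.2946)/(2π)) = 4.1086 → s = 16.1086

16.1086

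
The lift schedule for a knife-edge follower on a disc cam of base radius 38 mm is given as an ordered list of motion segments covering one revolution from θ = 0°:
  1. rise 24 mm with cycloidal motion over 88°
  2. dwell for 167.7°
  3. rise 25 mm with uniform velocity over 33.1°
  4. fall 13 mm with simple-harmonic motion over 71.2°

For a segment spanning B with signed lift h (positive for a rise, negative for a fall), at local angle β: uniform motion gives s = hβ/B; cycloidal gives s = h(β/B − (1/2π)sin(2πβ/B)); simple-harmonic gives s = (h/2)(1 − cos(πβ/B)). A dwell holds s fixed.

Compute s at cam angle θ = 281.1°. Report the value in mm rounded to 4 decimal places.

seg 1 [0°–88°] cycloidal, h=24: full span → s += 24 → s = 24.0000
seg 2 [88°–255.7°] dwell: s stays 24.0000
seg 3 [255.7°–288.8°] uniform, h=25: θ=281.1° here. β=25.4, B=33.1. 25·25.4/33.1 = 19.1843 → s = 43.1843

43.1843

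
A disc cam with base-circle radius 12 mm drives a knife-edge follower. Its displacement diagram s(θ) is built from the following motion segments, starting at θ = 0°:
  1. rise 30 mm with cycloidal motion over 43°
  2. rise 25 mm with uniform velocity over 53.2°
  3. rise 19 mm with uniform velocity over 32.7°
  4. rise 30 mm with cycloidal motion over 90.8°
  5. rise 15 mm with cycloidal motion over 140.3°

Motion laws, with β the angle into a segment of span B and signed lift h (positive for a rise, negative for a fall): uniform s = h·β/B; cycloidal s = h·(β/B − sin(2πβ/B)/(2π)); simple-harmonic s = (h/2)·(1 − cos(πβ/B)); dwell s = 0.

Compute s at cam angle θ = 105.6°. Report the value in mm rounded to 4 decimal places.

seg 1 [0°–43°] cycloidal, h=30: full span → s += 30 → s = 30.0000
seg 2 [43°–96.2°] uniform, h=25: full span → s += 25 → s = 55.0000
seg 3 [96.2°–128.9°] uniform, h=19: θ=105.6° here. β=9.4, B=32.7. 19·9.4/32.7 = 5.4618 → s = 60.4618

60.4618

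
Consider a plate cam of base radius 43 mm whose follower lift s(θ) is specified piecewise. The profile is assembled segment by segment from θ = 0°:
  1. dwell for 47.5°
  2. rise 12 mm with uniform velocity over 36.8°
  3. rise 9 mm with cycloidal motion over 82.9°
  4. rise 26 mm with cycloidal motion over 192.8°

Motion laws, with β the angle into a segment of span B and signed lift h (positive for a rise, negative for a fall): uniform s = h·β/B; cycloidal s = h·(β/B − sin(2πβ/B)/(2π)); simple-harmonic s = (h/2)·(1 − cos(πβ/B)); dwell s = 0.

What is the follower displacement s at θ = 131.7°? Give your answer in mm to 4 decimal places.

seg 1 [0°–47.5°] dwell: s stays 0.0000
seg 2 [47.5°–84.3°] uniform, h=12: full span → s += 12 → s = 12.0000
seg 3 [84.3°–167.2°] cycloidal, h=9: θ=131.7° here. β=47.4, B=82.9. 9·(0.5718 − sin(2π·0.5718)/(2π)) = 5.7702 → s = 17.7702

17.7702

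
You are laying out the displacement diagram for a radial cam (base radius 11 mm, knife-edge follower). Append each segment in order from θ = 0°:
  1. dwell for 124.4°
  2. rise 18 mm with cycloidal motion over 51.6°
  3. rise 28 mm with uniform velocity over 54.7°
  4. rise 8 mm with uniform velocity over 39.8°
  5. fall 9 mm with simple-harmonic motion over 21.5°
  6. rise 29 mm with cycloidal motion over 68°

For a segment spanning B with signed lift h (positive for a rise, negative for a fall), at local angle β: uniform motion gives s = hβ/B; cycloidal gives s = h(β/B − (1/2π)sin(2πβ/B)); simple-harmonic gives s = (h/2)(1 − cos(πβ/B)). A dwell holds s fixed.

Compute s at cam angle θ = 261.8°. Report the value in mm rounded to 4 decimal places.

seg 1 [0°–124.4°] dwell: s stays 0.0000
seg 2 [124.4°–176°] cycloidal, h=18: full span → s += 18 → s = 18.0000
seg 3 [176°–230.7°] uniform, h=28: full span → s += 28 → s = 46.0000
seg 4 [230.7°–270.5°] uniform, h=8: θ=261.8° here. β=31.1, B=39.8. 8·31.1/39.8 = 6.2513 → s = 52.2513

52.2513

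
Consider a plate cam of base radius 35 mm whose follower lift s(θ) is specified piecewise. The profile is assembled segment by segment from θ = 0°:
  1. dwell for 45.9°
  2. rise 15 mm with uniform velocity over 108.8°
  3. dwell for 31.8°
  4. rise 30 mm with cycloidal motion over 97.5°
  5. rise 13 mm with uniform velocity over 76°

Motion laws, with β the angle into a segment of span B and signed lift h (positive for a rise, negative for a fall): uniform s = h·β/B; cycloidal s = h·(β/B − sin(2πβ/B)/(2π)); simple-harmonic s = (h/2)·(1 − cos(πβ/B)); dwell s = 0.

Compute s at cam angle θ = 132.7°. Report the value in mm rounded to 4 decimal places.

seg 1 [0°–45.9°] dwell: s stays 0.0000
seg 2 [45.9°–154.7°] uniform, h=15: θ=132.7° here. β=86.8, B=108.8. 15·86.8/108.8 = 11.9669 → s = 11.9669

11.9669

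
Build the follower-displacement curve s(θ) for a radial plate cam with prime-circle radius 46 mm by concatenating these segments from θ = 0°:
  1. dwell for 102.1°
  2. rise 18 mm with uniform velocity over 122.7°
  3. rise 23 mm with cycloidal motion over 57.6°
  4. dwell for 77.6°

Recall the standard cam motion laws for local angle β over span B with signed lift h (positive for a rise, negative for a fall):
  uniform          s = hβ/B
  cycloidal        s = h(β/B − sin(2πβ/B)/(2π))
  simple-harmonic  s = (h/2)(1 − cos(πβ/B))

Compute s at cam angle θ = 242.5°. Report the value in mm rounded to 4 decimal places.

seg 1 [0°–102.1°] dwell: s stays 0.0000
seg 2 [102.1°–224.8°] uniform, h=18: full span → s += 18 → s = 18.0000
seg 3 [224.8°–282.4°] cycloidal, h=23: θ=242.5° here. β=17.7, B=57.6. 23·(0.3073 − sin(2π·0.3073)/(2π)) = 3.6418 → s = 21.6418

21.6418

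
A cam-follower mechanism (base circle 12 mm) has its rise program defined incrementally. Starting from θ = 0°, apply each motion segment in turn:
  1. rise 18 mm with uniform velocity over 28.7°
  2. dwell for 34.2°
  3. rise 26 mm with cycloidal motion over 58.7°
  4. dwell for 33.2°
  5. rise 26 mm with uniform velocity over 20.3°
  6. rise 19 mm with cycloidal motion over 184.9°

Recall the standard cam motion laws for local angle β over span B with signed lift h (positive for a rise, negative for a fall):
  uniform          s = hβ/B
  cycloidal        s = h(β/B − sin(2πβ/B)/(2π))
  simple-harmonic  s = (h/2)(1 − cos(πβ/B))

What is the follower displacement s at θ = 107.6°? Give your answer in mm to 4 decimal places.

seg 1 [0°–28.7°] uniform, h=18: full span → s += 18 → s = 18.0000
seg 2 [28.7°–62.9°] dwell: s stays 18.0000
seg 3 [62.9°–121.6°] cycloidal, h=26: θ=107.6° here. β=44.7, B=58.7. 26·(0.7615 − sin(2π·0.7615)/(2π)) = 23.9262 → s = 41.9262

41.9262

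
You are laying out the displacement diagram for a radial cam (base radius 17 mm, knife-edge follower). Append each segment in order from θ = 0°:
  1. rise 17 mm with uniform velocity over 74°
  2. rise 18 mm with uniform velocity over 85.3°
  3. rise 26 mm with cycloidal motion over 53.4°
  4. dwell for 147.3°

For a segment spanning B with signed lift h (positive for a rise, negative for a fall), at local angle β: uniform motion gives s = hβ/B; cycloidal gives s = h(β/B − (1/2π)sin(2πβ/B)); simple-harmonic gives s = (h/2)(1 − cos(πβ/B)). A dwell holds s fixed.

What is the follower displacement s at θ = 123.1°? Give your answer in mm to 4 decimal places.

seg 1 [0°–74°] uniform, h=17: full span → s += 17 → s = 17.0000
seg 2 [74°–159.3°] uniform, h=18: θ=123.1° here. β=49.1, B=85.3. 18·49.1/85.3 = 10.3611 → s = 27.3611

27.3611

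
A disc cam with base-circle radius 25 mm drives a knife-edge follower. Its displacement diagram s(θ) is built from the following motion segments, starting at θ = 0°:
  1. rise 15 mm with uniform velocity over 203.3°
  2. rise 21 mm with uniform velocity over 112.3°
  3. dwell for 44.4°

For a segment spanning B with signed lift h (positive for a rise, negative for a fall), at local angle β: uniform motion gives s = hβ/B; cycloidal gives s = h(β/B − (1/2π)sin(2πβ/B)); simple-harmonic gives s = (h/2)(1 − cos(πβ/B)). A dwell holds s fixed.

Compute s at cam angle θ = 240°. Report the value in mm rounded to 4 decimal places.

seg 1 [0°–203.3°] uniform, h=15: full span → s += 15 → s = 15.0000
seg 2 [203.3°–315.6°] uniform, h=21: θ=240° here. β=36.7, B=112.3. 21·36.7/112.3 = 6.8629 → s = 21.8629

21.8629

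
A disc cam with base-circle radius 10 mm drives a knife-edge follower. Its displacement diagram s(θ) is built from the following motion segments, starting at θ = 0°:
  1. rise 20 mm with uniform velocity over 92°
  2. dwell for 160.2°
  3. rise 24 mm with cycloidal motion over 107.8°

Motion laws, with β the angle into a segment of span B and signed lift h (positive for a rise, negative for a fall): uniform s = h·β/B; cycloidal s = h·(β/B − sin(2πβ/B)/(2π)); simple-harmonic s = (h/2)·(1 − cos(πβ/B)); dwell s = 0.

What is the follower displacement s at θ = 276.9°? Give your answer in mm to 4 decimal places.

seg 1 [0°–92°] uniform, h=20: full span → s += 20 → s = 20.0000
seg 2 [92°–252.2°] dwell: s stays 20.0000
seg 3 [252.2°–360°] cycloidal, h=24: θ=276.9° here. β=24.7, B=107.8. 24·(0.2291 − sin(2π·0.2291)/(2π)) = 1.7122 → s = 21.7122

21.7122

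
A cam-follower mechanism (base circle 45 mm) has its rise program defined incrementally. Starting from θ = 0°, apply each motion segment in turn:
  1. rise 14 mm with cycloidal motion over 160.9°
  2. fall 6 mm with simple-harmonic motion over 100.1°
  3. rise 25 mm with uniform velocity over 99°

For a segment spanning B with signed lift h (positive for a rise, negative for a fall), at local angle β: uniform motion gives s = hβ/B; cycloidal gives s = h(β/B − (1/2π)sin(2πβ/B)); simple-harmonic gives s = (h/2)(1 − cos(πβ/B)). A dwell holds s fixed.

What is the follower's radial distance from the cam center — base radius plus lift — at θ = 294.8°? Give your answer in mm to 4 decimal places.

seg 1 [0°–160.9°] cycloidal, h=14: full span → s += 14 → s = 14.0000
seg 2 [160.9°–261°] simple-harmonic, h=-6: full span → s += -6 → s = 8.0000
seg 3 [261°–360°] uniform, h=25: θ=294.8° here. β=33.8, B=99. 25·33.8/99 = 8.5354 → s = 16.5354
radial distance = base radius + s = 45 + 16.5354 = 61.5354

61.5354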